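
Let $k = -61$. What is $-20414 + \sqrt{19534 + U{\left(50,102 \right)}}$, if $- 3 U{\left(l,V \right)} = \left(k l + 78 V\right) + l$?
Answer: $-20414 + \sqrt{17882} \approx -20280.0$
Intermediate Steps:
$U{\left(l,V \right)} = - 26 V + 20 l$ ($U{\left(l,V \right)} = - \frac{\left(- 61 l + 78 V\right) + l}{3} = - \frac{- 60 l + 78 V}{3} = - 26 V + 20 l$)
$-20414 + \sqrt{19534 + U{\left(50,102 \right)}} = -20414 + \sqrt{19534 + \left(\left(-26\right) 102 + 20 \cdot 50\right)} = -20414 + \sqrt{19534 + \left(-2652 + 1000\right)} = -20414 + \sqrt{19534 - 1652} = -20414 + \sqrt{17882}$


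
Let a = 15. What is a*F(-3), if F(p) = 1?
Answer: 15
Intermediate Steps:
a*F(-3) = 15*1 = 15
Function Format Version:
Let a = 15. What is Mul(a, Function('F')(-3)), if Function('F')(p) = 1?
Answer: 15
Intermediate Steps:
Mul(a, Function('F')(-3)) = Mul(15, 1) = 15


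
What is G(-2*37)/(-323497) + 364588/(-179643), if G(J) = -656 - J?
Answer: -117838572010/58113971571 ≈ -2.0277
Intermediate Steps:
G(-2*37)/(-323497) + 364588/(-179643) = (-656 - (-2)*37)/(-323497) + 364588/(-179643) = (-656 - 1*(-74))*(-1/323497) + 364588*(-1/179643) = (-656 + 74)*(-1/323497) - 364588/179643 = -582*(-1/323497) - 364588/179643 = 582/323497 - 364588/179643 = -117838572010/58113971571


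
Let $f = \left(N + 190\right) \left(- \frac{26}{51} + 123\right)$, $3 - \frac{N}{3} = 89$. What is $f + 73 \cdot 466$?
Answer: $\frac{77066}{3} \approx 25689.0$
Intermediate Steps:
$N = -258$ ($N = 9 - 267 = -258$)
$f = - \frac{24988}{3}$ ($f = \left(-258 + 190\right) \left(- \frac{26}{51} + 123\right) = - 68 \left(\left(-26\right) \frac{1}{51} + 123\right) = - 68 \left(- \frac{26}{51} + 123\right) = \left(-68\right) \frac{6247}{51} = - \frac{24988}{3} \approx -8329.3$)
$f + 73 \cdot 466 = - \frac{24988}{3} + 73 \cdot 466 = - \frac{24988}{3} + 34018 = \frac{77066}{3}$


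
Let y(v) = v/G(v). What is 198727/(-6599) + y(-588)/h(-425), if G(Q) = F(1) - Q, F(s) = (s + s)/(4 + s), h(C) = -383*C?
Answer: -9516721000541/316015584595 ≈ -30.115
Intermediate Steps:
F(s) = 2*s/(4 + s) (F(s) = (2*s)/(4 + s) = 2*s/(4 + s))
G(Q) = 2/5 - Q (G(Q) = 2*1/(4 + 1) - Q = 2*1/5 - Q = 2*1*(1/5) - Q = 2/5 - Q)
y(v) = v/(2/5 - v)
198727/(-6599) + y(-588)/h(-425) = 198727/(-6599) + (-5*(-588)/(-2 + 5*(-588)))/((-383*(-425))) = 198727*(-1/6599) - 5*(-588)/(-2 - 2940)/162775 = -198727/6599 - 5*(-588)/(-2942)*(1/162775) = -198727/6599 - 5*(-588)*(-1/2942)*(1/162775) = -198727/6599 - 1470/1471*1/162775 = -198727/6599 - 294/47888405 = -9516721000541/316015584595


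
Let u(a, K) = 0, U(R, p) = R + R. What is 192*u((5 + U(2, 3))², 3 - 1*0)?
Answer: 0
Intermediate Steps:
U(R, p) = 2*R
192*u((5 + U(2, 3))², 3 - 1*0) = 192*0 = 0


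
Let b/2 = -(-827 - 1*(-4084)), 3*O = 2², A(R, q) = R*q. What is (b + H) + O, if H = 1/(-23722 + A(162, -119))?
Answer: -840134003/129000 ≈ -6512.7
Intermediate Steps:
O = 4/3 (O = (⅓)*2² = (⅓)*4 = 4/3 ≈ 1.3333)
b = -6514 (b = 2*(-(-827 - 1*(-4084))) = 2*(-(-827 + 4084)) = 2*(-1*3257) = 2*(-3257) = -6514)
H = -1/43000 (H = 1/(-23722 + 162*(-119)) = 1/(-23722 - 19278) = 1/(-43000) = -1/43000 ≈ -2.3256e-5)
(b + H) + O = (-6514 - 1/43000) + 4/3 = -280102001/43000 + 4/3 = -840134003/129000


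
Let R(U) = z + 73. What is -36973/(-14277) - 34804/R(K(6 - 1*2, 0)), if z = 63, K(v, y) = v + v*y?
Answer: -122967095/485418 ≈ -253.32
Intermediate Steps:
R(U) = 136 (R(U) = 63 + 73 = 136)
-36973/(-14277) - 34804/R(K(6 - 1*2, 0)) = -36973/(-14277) - 34804/136 = -36973*(-1/14277) - 34804*1/136 = 36973/14277 - 8701/34 = -122967095/485418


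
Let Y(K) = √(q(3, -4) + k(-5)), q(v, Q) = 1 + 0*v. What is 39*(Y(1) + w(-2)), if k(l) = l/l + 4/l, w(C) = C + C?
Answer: -156 + 39*√30/5 ≈ -113.28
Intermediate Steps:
w(C) = 2*C
q(v, Q) = 1 (q(v, Q) = 1 + 0 = 1)
k(l) = 1 + 4/l
Y(K) = √30/5 (Y(K) = √(1 + (4 - 5)/(-5)) = √(1 - ⅕*(-1)) = √(1 + ⅕) = √(6/5) = √30/5)
39*(Y(1) + w(-2)) = 39*(√30/5 + 2*(-2)) = 39*(√30/5 - 4) = 39*(-4 + √30/5) = -156 + 39*√30/5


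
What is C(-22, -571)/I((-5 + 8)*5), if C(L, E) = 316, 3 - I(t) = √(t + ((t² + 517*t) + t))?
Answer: -316/2667 - 316*√890/2667 ≈ -3.6532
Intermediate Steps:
I(t) = 3 - √(t² + 519*t) (I(t) = 3 - √(t + ((t² + 517*t) + t)) = 3 - √(t + (t² + 518*t)) = 3 - √(t² + 519*t))
C(-22, -571)/I((-5 + 8)*5) = 316/(3 - √(((-5 + 8)*5)*(519 + (-5 + 8)*5))) = 316/(3 - √((3*5)*(519 + 3*5))) = 316/(3 - √(15*(519 + 15))) = 316/(3 - √(15*534)) = 316/(3 - √8010) = 316/(3 - 3*√890)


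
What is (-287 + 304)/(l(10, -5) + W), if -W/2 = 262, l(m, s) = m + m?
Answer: -17/504 ≈ -0.033730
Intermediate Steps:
l(m, s) = 2*m
W = -524 (W = -2*262 = -524)
(-287 + 304)/(l(10, -5) + W) = (-287 + 304)/(2*10 - 524) = 17/(20 - 524) = 17/(-504) = 17*(-1/504) = -17/504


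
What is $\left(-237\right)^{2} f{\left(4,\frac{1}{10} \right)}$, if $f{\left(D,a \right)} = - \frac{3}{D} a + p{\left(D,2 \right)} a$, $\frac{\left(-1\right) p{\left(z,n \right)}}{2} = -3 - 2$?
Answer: $\frac{2078253}{40} \approx 51956.0$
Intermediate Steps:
$p{\left(z,n \right)} = 10$ ($p{\left(z,n \right)} = - 2 \left(-3 - 2\right) = \left(-2\right) \left(-5\right) = 10$)
$f{\left(D,a \right)} = 10 a - \frac{3 a}{D}$ ($f{\left(D,a \right)} = - \frac{3}{D} a + 10 a = - \frac{3 a}{D} + 10 a = 10 a - \frac{3 a}{D}$)
$\left(-237\right)^{2} f{\left(4,\frac{1}{10} \right)} = \left(-237\right)^{2} \frac{-3 + 10 \cdot 4}{10 \cdot 4} = 56169 \cdot \frac{1}{10} \cdot \frac{1}{4} \left(-3 + 40\right) = 56169 \cdot \frac{1}{10} \cdot \frac{1}{4} \cdot 37 = 56169 \cdot \frac{37}{40} = \frac{2078253}{40}$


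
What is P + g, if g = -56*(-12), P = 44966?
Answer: 45638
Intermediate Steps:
g = 672
P + g = 44966 + 672 = 45638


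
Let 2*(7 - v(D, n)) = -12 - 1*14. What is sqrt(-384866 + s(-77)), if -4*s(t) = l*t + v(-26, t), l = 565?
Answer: I*sqrt(1495979)/2 ≈ 611.55*I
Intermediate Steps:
v(D, n) = 20 (v(D, n) = 7 - (-12 - 1*14)/2 = 7 - (-12 - 14)/2 = 7 - 1/2*(-26) = 7 + 13 = 20)
s(t) = -5 - 565*t/4 (s(t) = -(565*t + 20)/4 = -(20 + 565*t)/4 = -5 - 565*t/4)
sqrt(-384866 + s(-77)) = sqrt(-384866 + (-5 - 565/4*(-77))) = sqrt(-384866 + (-5 + 43505/4)) = sqrt(-384866 + 43485/4) = sqrt(-1495979/4) = I*sqrt(1495979)/2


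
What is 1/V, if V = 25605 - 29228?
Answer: -1/3623 ≈ -0.00027601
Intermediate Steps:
V = -3623
1/V = 1/(-3623) = -1/3623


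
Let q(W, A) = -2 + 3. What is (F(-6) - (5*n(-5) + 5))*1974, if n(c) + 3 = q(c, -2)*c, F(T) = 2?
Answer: 73038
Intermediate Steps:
q(W, A) = 1
n(c) = -3 + c (n(c) = -3 + 1*c = -3 + c)
(F(-6) - (5*n(-5) + 5))*1974 = (2 - (5*(-3 - 5) + 5))*1974 = (2 - (5*(-8) + 5))*1974 = (2 - (-40 + 5))*1974 = (2 - 1*(-35))*1974 = (2 + 35)*1974 = 37*1974 = 73038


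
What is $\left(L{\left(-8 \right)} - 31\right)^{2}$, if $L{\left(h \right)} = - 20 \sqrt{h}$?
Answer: $-2239 + 2480 i \sqrt{2} \approx -2239.0 + 3507.3 i$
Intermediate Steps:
$\left(L{\left(-8 \right)} - 31\right)^{2} = \left(- 20 \sqrt{-8} - 31\right)^{2} = \left(- 20 \cdot 2 i \sqrt{2} - 31\right)^{2} = \left(- 40 i \sqrt{2} - 31\right)^{2} = \left(-31 - 40 i \sqrt{2}\right)^{2}$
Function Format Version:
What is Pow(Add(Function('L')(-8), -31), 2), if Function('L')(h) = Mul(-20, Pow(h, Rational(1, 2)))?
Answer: Add(-2239, Mul(2480, I, Pow(2, Rational(1, 2)))) ≈ Add(-2239.0, Mul(3507.3, I))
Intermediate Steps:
Pow(Add(Function('L')(-8), -31), 2) = Pow(Add(Mul(-20, Pow(-8, Rational(1, 2))), -31), 2) = Pow(Add(Mul(-20, Mul(2, I, Pow(2, Rational(1, 2)))), -31), 2) = Pow(Add(Mul(-40, I, Pow(2, Rational(1, 2))), -31), 2) = Pow(Add(-31, Mul(-40, I, Pow(2, Rational(1, 2)))), 2)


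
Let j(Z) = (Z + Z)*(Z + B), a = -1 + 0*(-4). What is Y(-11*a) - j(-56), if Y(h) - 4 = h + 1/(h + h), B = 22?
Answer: -83445/22 ≈ -3793.0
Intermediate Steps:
a = -1 (a = -1 + 0 = -1)
j(Z) = 2*Z*(22 + Z) (j(Z) = (Z + Z)*(Z + 22) = (2*Z)*(22 + Z) = 2*Z*(22 + Z))
Y(h) = 4 + h + 1/(2*h) (Y(h) = 4 + (h + 1/(h + h)) = 4 + (h + 1/(2*h)) = 4 + h + 1/(2*h))
Y(-11*a) - j(-56) = (4 - 11*(-1) + 1/(2*((-11*(-1))))) - 2*(-56)*(22 - 56) = (4 + 11 + (½)/11) - 2*(-56)*(-34) = (4 + 11 + (½)*(1/11)) - 1*3808 = (4 + 11 + 1/22) - 3808 = 331/22 - 3808 = -83445/22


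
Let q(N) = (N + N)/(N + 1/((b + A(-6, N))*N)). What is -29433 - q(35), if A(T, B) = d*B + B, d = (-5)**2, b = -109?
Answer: -14441193654/490613 ≈ -29435.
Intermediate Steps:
d = 25
A(T, B) = 26*B (A(T, B) = 25*B + B = 26*B)
q(N) = 2*N/(N + 1/(N*(-109 + 26*N))) (q(N) = (N + N)/(N + 1/((-109 + 26*N)*N)) = (2*N)/(N + 1/(N*(-109 + 26*N))) = 2*N/(N + 1/(N*(-109 + 26*N))))
-29433 - q(35) = -29433 - 35**2*(-218 + 52*35)/(1 - 109*35**2 + 26*35**3) = -29433 - 1225*(-218 + 1820)/(1 - 109*1225 + 26*42875) = -29433 - 1225*1602/(1 - 133525 + 1114750) = -29433 - 1225*1602/981226 = -29433 - 1*981225/490613 = -29433 - 981225/490613 = -14441193654/490613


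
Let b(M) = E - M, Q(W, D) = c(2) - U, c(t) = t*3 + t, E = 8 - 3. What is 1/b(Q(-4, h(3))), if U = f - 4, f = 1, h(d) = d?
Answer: -⅙ ≈ -0.16667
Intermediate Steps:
E = 5
c(t) = 4*t (c(t) = 3*t + t = 4*t)
U = -3 (U = 1 - 4 = -3)
Q(W, D) = 11 (Q(W, D) = 4*2 - 1*(-3) = 8 + 3 = 11)
b(M) = 5 - M
1/b(Q(-4, h(3))) = 1/(5 - 1*11) = 1/(5 - 11) = 1/(-6) = -⅙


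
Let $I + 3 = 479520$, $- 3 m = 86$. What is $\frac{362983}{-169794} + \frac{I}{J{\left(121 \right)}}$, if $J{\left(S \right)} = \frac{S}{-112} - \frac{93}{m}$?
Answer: $\frac{392110648696525}{1769423274} \approx 2.216 \cdot 10^{5}$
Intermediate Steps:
$m = - \frac{86}{3}$ ($m = \left(- \frac{1}{3}\right) 86 = - \frac{86}{3} \approx -28.667$)
$I = 479517$ ($I = -3 + 479520 = 479517$)
$J{\left(S \right)} = \frac{279}{86} - \frac{S}{112}$ ($J{\left(S \right)} = \frac{S}{-112} - \frac{93}{- \frac{86}{3}} = S \left(- \frac{1}{112}\right) - - \frac{279}{86} = - \frac{S}{112} + \frac{279}{86} = \frac{279}{86} - \frac{S}{112}$)
$\frac{362983}{-169794} + \frac{I}{J{\left(121 \right)}} = \frac{362983}{-169794} + \frac{479517}{\frac{279}{86} - \frac{121}{112}} = 362983 \left(- \frac{1}{169794}\right) + \frac{479517}{\frac{279}{86} - \frac{121}{112}} = - \frac{362983}{169794} + \frac{479517}{\frac{10421}{4816}} = - \frac{362983}{169794} + 479517 \cdot \frac{4816}{10421} = - \frac{362983}{169794} + \frac{2309353872}{10421} = \frac{392110648696525}{1769423274}$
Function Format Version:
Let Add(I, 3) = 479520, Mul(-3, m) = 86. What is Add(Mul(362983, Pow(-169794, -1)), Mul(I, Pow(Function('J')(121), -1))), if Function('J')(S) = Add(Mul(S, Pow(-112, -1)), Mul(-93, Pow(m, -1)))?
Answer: Rational(392110648696525, 1769423274) ≈ 2.2160e+5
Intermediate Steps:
m = Rational(-86, 3) (m = Mul(Rational(-1, 3), 86) = Rational(-86, 3) ≈ -28.667)
I = 479517 (I = Add(-3, 479520) = 479517)
Function('J')(S) = Add(Rational(279, 86), Mul(Rational(-1, 112), S)) (Function('J')(S) = Add(Mul(S, Pow(-112, -1)), Mul(-93, Pow(Rational(-86, 3), -1))) = Add(Mul(S, Rational(-1, 112)), Mul(-93, Rational(-3, 86))) = Add(Mul(Rational(-1, 112), S), Rational(279, 86)) = Add(Rational(279, 86), Mul(Rational(-1, 112), S)))
Add(Mul(362983, Pow(-169794, -1)), Mul(I, Pow(Function('J')(121), -1))) = Add(Mul(362983, Pow(-169794, -1)), Mul(479517, Pow(Add(Rational(279, 86), Mul(Rational(-1, 112), 121)), -1))) = Add(Mul(362983, Rational(-1, 169794)), Mul(479517, Pow(Add(Rational(279, 86), Rational(-121, 112)), -1))) = Add(Rational(-362983, 169794), Mul(479517, Pow(Rational(10421, 4816), -1))) = Add(Rational(-362983, 169794), Mul(479517, Rational(4816, 10421))) = Add(Rational(-362983, 169794), Rational(2309353872, 10421)) = Rational(392110648696525, 1769423274)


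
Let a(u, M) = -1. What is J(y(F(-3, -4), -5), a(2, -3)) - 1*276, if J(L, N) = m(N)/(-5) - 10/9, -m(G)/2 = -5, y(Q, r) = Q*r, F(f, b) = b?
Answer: -2512/9 ≈ -279.11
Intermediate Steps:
m(G) = 10 (m(G) = -2*(-5) = 10)
J(L, N) = -28/9 (J(L, N) = 10/(-5) - 10/9 = 10*(-1/5) - 10*1/9 = -2 - 10/9 = -28/9)
J(y(F(-3, -4), -5), a(2, -3)) - 1*276 = -28/9 - 1*276 = -28/9 - 276 = -2512/9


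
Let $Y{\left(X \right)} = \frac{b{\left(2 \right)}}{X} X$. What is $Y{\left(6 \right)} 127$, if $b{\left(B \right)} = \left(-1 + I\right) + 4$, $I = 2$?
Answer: $635$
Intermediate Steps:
$b{\left(B \right)} = 5$ ($b{\left(B \right)} = \left(-1 + 2\right) + 4 = 1 + 4 = 5$)
$Y{\left(X \right)} = 5$ ($Y{\left(X \right)} = \frac{5}{X} X = 5$)
$Y{\left(6 \right)} 127 = 5 \cdot 127 = 635$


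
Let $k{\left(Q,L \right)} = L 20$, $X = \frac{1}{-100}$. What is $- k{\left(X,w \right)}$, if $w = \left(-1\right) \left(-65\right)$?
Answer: $-1300$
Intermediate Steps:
$w = 65$
$X = - \frac{1}{100} \approx -0.01$
$k{\left(Q,L \right)} = 20 L$
$- k{\left(X,w \right)} = - 20 \cdot 65 = \left(-1\right) 1300 = -1300$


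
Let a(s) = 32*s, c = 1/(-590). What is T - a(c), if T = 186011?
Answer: 54873261/295 ≈ 1.8601e+5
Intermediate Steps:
c = -1/590 ≈ -0.0016949
T - a(c) = 186011 - 32*(-1)/590 = 186011 - 1*(-16/295) = 186011 + 16/295 = 54873261/295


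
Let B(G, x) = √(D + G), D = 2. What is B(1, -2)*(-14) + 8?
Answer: 8 - 14*√3 ≈ -16.249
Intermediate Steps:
B(G, x) = √(2 + G)
B(1, -2)*(-14) + 8 = √(2 + 1)*(-14) + 8 = √3*(-14) + 8 = -14*√3 + 8 = 8 - 14*√3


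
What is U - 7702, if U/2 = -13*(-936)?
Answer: 16634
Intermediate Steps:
U = 24336 (U = 2*(-13*(-936)) = 2*12168 = 24336)
U - 7702 = 24336 - 7702 = 16634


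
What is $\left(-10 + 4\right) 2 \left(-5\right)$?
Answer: $60$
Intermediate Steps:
$\left(-10 + 4\right) 2 \left(-5\right) = \left(-6\right) 2 \left(-5\right) = \left(-12\right) \left(-5\right) = 60$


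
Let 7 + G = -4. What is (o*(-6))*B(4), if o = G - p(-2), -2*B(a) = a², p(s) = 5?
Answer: -768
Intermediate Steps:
G = -11 (G = -7 - 4 = -11)
B(a) = -a²/2
o = -16 (o = -11 - 1*5 = -11 - 5 = -16)
(o*(-6))*B(4) = (-16*(-6))*(-½*4²) = 96*(-½*16) = 96*(-8) = -768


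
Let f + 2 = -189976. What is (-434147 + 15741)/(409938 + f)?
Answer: -209203/109980 ≈ -1.9022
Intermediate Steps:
f = -189978 (f = -2 - 189976 = -189978)
(-434147 + 15741)/(409938 + f) = (-434147 + 15741)/(409938 - 189978) = -418406/219960 = -418406*1/219960 = -209203/109980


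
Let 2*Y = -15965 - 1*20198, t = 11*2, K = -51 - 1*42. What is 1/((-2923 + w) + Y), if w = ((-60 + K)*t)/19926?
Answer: -2214/46504337 ≈ -4.7608e-5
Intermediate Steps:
K = -93 (K = -51 - 42 = -93)
t = 22
w = -187/1107 (w = ((-60 - 93)*22)/19926 = -153*22*(1/19926) = -3366*1/19926 = -187/1107 ≈ -0.16893)
Y = -36163/2 (Y = (-15965 - 1*20198)/2 = (-15965 - 20198)/2 = (½)*(-36163) = -36163/2 ≈ -18082.)
1/((-2923 + w) + Y) = 1/((-2923 - 187/1107) - 36163/2) = 1/(-3235948/1107 - 36163/2) = 1/(-46504337/2214) = -2214/46504337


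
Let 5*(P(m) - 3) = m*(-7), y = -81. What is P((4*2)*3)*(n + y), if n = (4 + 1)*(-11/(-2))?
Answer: 16371/10 ≈ 1637.1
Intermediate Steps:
P(m) = 3 - 7*m/5 (P(m) = 3 + (m*(-7))/5 = 3 + (-7*m)/5 = 3 - 7*m/5)
n = 55/2 (n = 5*(-11*(-½)) = 5*(11/2) = 55/2 ≈ 27.500)
P((4*2)*3)*(n + y) = (3 - 7*4*2*3/5)*(55/2 - 81) = (3 - 56*3/5)*(-107/2) = (3 - 7/5*24)*(-107/2) = (3 - 168/5)*(-107/2) = -153/5*(-107/2) = 16371/10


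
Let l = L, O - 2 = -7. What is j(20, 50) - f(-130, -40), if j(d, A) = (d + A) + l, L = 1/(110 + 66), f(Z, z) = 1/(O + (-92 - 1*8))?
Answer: 1293881/18480 ≈ 70.015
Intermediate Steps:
O = -5 (O = 2 - 7 = -5)
f(Z, z) = -1/105 (f(Z, z) = 1/(-5 + (-92 - 1*8)) = 1/(-5 + (-92 - 8)) = 1/(-5 - 100) = 1/(-105) = -1/105)
L = 1/176 ≈ 0.0056818
l = 1/176 ≈ 0.0056818
j(d, A) = 1/176 + A + d (j(d, A) = (d + A) + 1/176 = (A + d) + 1/176 = 1/176 + A + d)
j(20, 50) - f(-130, -40) = (1/176 + 50 + 20) - 1*(-1/105) = 12321/176 + 1/105 = 1293881/18480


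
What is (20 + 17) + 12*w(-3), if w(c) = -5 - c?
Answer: 13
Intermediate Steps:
(20 + 17) + 12*w(-3) = (20 + 17) + 12*(-5 - 1*(-3)) = 37 + 12*(-5 + 3) = 37 + 12*(-2) = 37 - 24 = 13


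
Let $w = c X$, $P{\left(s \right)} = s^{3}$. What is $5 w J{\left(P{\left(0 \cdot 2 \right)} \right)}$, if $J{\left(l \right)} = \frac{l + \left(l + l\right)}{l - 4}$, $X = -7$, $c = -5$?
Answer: $0$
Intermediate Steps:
$w = 35$ ($w = \left(-5\right) \left(-7\right) = 35$)
$J{\left(l \right)} = \frac{3 l}{-4 + l}$ ($J{\left(l \right)} = \frac{l + 2 l}{-4 + l} = \frac{3 l}{-4 + l}$)
$5 w J{\left(P{\left(0 \cdot 2 \right)} \right)} = 5 \cdot 35 \frac{3 \left(0 \cdot 2\right)^{3}}{-4 + \left(0 \cdot 2\right)^{3}} = 175 \frac{3 \cdot 0^{3}}{-4 + 0^{3}} = 175 \cdot 3 \cdot 0 \frac{1}{-4 + 0} = 175 \cdot 3 \cdot 0 \frac{1}{-4} = 175 \cdot 3 \cdot 0 \left(- \frac{1}{4}\right) = 175 \cdot 0 = 0$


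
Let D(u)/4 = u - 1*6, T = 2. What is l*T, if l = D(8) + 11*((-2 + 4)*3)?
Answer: 148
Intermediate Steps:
D(u) = -24 + 4*u (D(u) = 4*(u - 1*6) = 4*(u - 6) = 4*(-6 + u) = -24 + 4*u)
l = 74 (l = (-24 + 4*8) + 11*((-2 + 4)*3) = (-24 + 32) + 11*(2*3) = 8 + 11*6 = 8 + 66 = 74)
l*T = 74*2 = 148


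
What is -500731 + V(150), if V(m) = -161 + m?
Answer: -500742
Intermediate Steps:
-500731 + V(150) = -500731 + (-161 + 150) = -500731 - 11 = -500742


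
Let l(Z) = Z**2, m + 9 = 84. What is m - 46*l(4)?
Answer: -661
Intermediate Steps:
m = 75 (m = -9 + 84 = 75)
m - 46*l(4) = 75 - 46*4**2 = 75 - 46*16 = 75 - 736 = -661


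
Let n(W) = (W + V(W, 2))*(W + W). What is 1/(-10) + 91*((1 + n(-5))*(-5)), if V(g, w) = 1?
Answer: -186551/10 ≈ -18655.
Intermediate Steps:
n(W) = 2*W*(1 + W) (n(W) = (W + 1)*(W + W) = (1 + W)*(2*W) = 2*W*(1 + W))
1/(-10) + 91*((1 + n(-5))*(-5)) = 1/(-10) + 91*((1 + 2*(-5)*(1 - 5))*(-5)) = -1/10 + 91*((1 + 2*(-5)*(-4))*(-5)) = -1/10 + 91*((1 + 40)*(-5)) = -1/10 + 91*(41*(-5)) = -1/10 + 91*(-205) = -1/10 - 18655 = -186551/10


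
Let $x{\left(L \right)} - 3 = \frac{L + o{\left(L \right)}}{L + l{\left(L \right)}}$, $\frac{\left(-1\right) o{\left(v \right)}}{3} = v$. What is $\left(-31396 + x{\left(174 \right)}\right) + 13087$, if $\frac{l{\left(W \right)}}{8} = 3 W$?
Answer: $- \frac{457652}{25} \approx -18306.0$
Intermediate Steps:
$o{\left(v \right)} = - 3 v$
$l{\left(W \right)} = 24 W$ ($l{\left(W \right)} = 8 \cdot 3 W = 24 W$)
$x{\left(L \right)} = \frac{73}{25}$ ($x{\left(L \right)} = 3 + \frac{L - 3 L}{L + 24 L} = 3 + \frac{\left(-2\right) L}{25 L} = 3 + - 2 L \frac{1}{25 L} = 3 - \frac{2}{25} = \frac{73}{25}$)
$\left(-31396 + x{\left(174 \right)}\right) + 13087 = \left(-31396 + \frac{73}{25}\right) + 13087 = - \frac{784827}{25} + 13087 = - \frac{457652}{25}$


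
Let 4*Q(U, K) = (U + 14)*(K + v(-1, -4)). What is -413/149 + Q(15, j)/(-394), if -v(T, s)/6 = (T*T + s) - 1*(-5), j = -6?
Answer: -286555/117412 ≈ -2.4406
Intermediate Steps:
v(T, s) = -30 - 6*s - 6*T² (v(T, s) = -6*((T*T + s) - 1*(-5)) = -6*((T² + s) + 5) = -6*((s + T²) + 5) = -6*(5 + s + T²) = -30 - 6*s - 6*T²)
Q(U, K) = (-12 + K)*(14 + U)/4 (Q(U, K) = ((U + 14)*(K + (-30 - 6*(-4) - 6*(-1)²)))/4 = ((14 + U)*(K + (-30 + 24 - 6*1)))/4 = ((14 + U)*(K + (-30 + 24 - 6)))/4 = ((14 + U)*(K - 12))/4 = ((14 + U)*(-12 + K))/4 = ((-12 + K)*(14 + U))/4 = (-12 + K)*(14 + U)/4)
-413/149 + Q(15, j)/(-394) = -413/149 + (-42 - 3*15 + (7/2)*(-6) + (¼)*(-6)*15)/(-394) = -413*1/149 + (-42 - 45 - 21 - 45/2)*(-1/394) = -413/149 - 261/2*(-1/394) = -413/149 + 261/788 = -286555/117412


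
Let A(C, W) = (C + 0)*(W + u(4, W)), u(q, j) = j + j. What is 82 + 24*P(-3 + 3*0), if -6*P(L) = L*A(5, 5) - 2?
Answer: 990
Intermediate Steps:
u(q, j) = 2*j
A(C, W) = 3*C*W (A(C, W) = (C + 0)*(W + 2*W) = C*(3*W) = 3*C*W)
P(L) = 1/3 - 25*L/2 (P(L) = -(L*(3*5*5) - 2)/6 = -(L*75 - 2)/6 = -(75*L - 2)/6 = -(-2 + 75*L)/6 = 1/3 - 25*L/2)
82 + 24*P(-3 + 3*0) = 82 + 24*(1/3 - 25*(-3 + 3*0)/2) = 82 + 24*(1/3 - 25*(-3 + 0)/2) = 82 + 24*(1/3 - 25/2*(-3)) = 82 + 24*(1/3 + 75/2) = 82 + 24*(227/6) = 82 + 908 = 990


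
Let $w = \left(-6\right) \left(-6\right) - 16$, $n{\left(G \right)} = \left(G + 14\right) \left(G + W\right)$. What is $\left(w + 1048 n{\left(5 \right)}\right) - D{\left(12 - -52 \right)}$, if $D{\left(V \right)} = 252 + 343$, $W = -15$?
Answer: $-199695$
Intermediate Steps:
$n{\left(G \right)} = \left(-15 + G\right) \left(14 + G\right)$ ($n{\left(G \right)} = \left(G + 14\right) \left(G - 15\right) = \left(14 + G\right) \left(-15 + G\right) = \left(-15 + G\right) \left(14 + G\right)$)
$w = 20$ ($w = 36 - 16 = 20$)
$D{\left(V \right)} = 595$
$\left(w + 1048 n{\left(5 \right)}\right) - D{\left(12 - -52 \right)} = \left(20 + 1048 \left(-210 + 5^{2} - 5\right)\right) - 595 = \left(20 + 1048 \left(-210 + 25 - 5\right)\right) - 595 = \left(20 + 1048 \left(-190\right)\right) - 595 = \left(20 - 199120\right) - 595 = -199100 - 595 = -199695$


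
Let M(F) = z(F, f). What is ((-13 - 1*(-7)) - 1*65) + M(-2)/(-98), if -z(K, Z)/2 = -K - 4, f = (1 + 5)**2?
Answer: -3481/49 ≈ -71.041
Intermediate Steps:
f = 36 (f = 6**2 = 36)
z(K, Z) = 8 + 2*K (z(K, Z) = -2*(-K - 4) = -2*(-4 - K) = 8 + 2*K)
M(F) = 8 + 2*F
((-13 - 1*(-7)) - 1*65) + M(-2)/(-98) = ((-13 - 1*(-7)) - 1*65) + (8 + 2*(-2))/(-98) = ((-13 + 7) - 65) + (8 - 4)*(-1/98) = (-6 - 65) + 4*(-1/98) = -71 - 2/49 = -3481/49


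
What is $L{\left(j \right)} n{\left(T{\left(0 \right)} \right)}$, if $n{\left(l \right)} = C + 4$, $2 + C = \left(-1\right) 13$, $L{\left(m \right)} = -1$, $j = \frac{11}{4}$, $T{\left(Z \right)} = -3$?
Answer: $11$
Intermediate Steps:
$j = \frac{11}{4}$ ($j = 11 \cdot \frac{1}{4} = \frac{11}{4} \approx 2.75$)
$C = -15$ ($C = -2 - 13 = -15$)
$n{\left(l \right)} = -11$ ($n{\left(l \right)} = -15 + 4 = -11$)
$L{\left(j \right)} n{\left(T{\left(0 \right)} \right)} = \left(-1\right) \left(-11\right) = 11$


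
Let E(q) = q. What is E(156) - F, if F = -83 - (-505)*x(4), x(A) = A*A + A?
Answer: -9861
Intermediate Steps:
x(A) = A + A² (x(A) = A² + A = A + A²)
F = 10017 (F = -83 - (-505)*4*(1 + 4) = -83 - (-505)*4*5 = -83 - (-505)*20 = -83 - 101*(-100) = -83 + 10100 = 10017)
E(156) - F = 156 - 1*10017 = 156 - 10017 = -9861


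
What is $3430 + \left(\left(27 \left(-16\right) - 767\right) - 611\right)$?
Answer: $1620$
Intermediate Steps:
$3430 + \left(\left(27 \left(-16\right) - 767\right) - 611\right) = 3430 - 1810 = 1620$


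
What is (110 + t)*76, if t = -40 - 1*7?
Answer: 4788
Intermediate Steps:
t = -47 (t = -40 - 7 = -47)
(110 + t)*76 = (110 - 47)*76 = 63*76 = 4788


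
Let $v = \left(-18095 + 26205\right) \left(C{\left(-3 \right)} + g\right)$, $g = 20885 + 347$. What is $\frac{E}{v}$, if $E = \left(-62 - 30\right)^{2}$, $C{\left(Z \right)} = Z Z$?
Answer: $\frac{4232}{86132255} \approx 4.9134 \cdot 10^{-5}$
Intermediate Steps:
$C{\left(Z \right)} = Z^{2}$
$g = 21232$
$E = 8464$ ($E = \left(-92\right)^{2} = 8464$)
$v = 172264510$ ($v = \left(-18095 + 26205\right) \left(\left(-3\right)^{2} + 21232\right) = 8110 \left(9 + 21232\right) = 8110 \cdot 21241 = 172264510$)
$\frac{E}{v} = \frac{8464}{172264510} = 8464 \cdot \frac{1}{172264510} = \frac{4232}{86132255}$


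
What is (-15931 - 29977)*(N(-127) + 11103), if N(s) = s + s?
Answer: -498055892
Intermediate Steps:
N(s) = 2*s
(-15931 - 29977)*(N(-127) + 11103) = (-15931 - 29977)*(2*(-127) + 11103) = -45908*(-254 + 11103) = -45908*10849 = -498055892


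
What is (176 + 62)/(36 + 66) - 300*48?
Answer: -43193/3 ≈ -14398.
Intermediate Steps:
(176 + 62)/(36 + 66) - 300*48 = 238/102 - 14400 = 238*(1/102) - 14400 = 7/3 - 14400 = -43193/3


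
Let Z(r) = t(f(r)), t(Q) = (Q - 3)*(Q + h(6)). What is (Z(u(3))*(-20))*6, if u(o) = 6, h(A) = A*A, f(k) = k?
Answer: -15120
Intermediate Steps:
h(A) = A**2
t(Q) = (-3 + Q)*(36 + Q) (t(Q) = (Q - 3)*(Q + 6**2) = (-3 + Q)*(Q + 36) = (-3 + Q)*(36 + Q))
Z(r) = -108 + r**2 + 33*r
(Z(u(3))*(-20))*6 = ((-108 + 6**2 + 33*6)*(-20))*6 = ((-108 + 36 + 198)*(-20))*6 = (126*(-20))*6 = -2520*6 = -15120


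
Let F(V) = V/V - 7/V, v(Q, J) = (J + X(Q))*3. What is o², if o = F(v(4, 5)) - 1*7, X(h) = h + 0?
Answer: 28561/729 ≈ 39.178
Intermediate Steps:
X(h) = h
v(Q, J) = 3*J + 3*Q (v(Q, J) = (J + Q)*3 = 3*J + 3*Q)
F(V) = 1 - 7/V
o = -169/27 (o = (-7 + (3*5 + 3*4))/(3*5 + 3*4) - 1*7 = (-7 + (15 + 12))/(15 + 12) - 7 = (-7 + 27)/27 - 7 = (1/27)*20 - 7 = 20/27 - 7 = -169/27 ≈ -6.2593)
o² = (-169/27)² = 28561/729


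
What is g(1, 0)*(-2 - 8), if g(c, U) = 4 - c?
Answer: -30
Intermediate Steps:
g(1, 0)*(-2 - 8) = (4 - 1*1)*(-2 - 8) = (4 - 1)*(-10) = 3*(-10) = -30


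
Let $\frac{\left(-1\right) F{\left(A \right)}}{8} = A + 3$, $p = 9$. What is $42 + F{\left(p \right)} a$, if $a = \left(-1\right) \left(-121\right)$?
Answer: $-11574$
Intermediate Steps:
$F{\left(A \right)} = -24 - 8 A$ ($F{\left(A \right)} = - 8 \left(A + 3\right) = - 8 \left(3 + A\right) = -24 - 8 A$)
$a = 121$
$42 + F{\left(p \right)} a = 42 + \left(-24 - 72\right) 121 = 42 - 11616 = -11574$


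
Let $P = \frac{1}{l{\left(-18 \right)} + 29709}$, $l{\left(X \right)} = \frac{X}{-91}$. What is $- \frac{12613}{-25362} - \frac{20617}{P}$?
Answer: $- \frac{1413648010760315}{2307942} \approx -6.1251 \cdot 10^{8}$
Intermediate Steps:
$l{\left(X \right)} = - \frac{X}{91}$ ($l{\left(X \right)} = X \left(- \frac{1}{91}\right) = - \frac{X}{91}$)
$P = \frac{91}{2703537}$ ($P = \frac{1}{\left(- \frac{1}{91}\right) \left(-18\right) + 29709} = \frac{1}{\frac{18}{91} + 29709} = \frac{1}{\frac{2703537}{91}} = \frac{91}{2703537} \approx 3.366 \cdot 10^{-5}$)
$- \frac{12613}{-25362} - \frac{20617}{P} = - \frac{12613}{-25362} - \frac{20617}{\frac{91}{2703537}} = \left(-12613\right) \left(- \frac{1}{25362}\right) - \frac{55738822329}{91} = \frac{12613}{25362} - \frac{55738822329}{91} = - \frac{1413648010760315}{2307942}$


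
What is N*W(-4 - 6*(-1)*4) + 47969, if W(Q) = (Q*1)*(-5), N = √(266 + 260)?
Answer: 47969 - 100*√526 ≈ 45676.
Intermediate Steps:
N = √526 ≈ 22.935
W(Q) = -5*Q (W(Q) = Q*(-5) = -5*Q)
N*W(-4 - 6*(-1)*4) + 47969 = √526*(-5*(-4 - 6*(-1)*4)) + 47969 = √526*(-5*(-4 - (-6)*4)) + 47969 = √526*(-5*(-4 - 1*(-24))) + 47969 = √526*(-5*(-4 + 24)) + 47969 = √526*(-5*20) + 47969 = √526*(-100) + 47969 = -100*√526 + 47969 = 47969 - 100*√526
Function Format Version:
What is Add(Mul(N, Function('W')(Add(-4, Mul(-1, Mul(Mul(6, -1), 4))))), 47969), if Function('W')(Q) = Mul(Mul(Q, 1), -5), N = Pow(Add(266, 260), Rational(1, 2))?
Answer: Add(47969, Mul(-100, Pow(526, Rational(1, 2)))) ≈ 45676.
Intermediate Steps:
N = Pow(526, Rational(1, 2)) ≈ 22.935
Function('W')(Q) = Mul(-5, Q) (Function('W')(Q) = Mul(Q, -5) = Mul(-5, Q))
Add(Mul(N, Function('W')(Add(-4, Mul(-1, Mul(Mul(6, -1), 4))))), 47969) = Add(Mul(Pow(526, Rational(1, 2)), Mul(-5, Add(-4, Mul(-1, Mul(Mul(6, -1), 4))))), 47969) = Add(Mul(Pow(526, Rational(1, 2)), Mul(-5, Add(-4, Mul(-1, Mul(-6, 4))))), 47969) = Add(Mul(Pow(526, Rational(1, 2)), Mul(-5, Add(-4, Mul(-1, -24)))), 47969) = Add(Mul(Pow(526, Rational(1, 2)), Mul(-5, Add(-4, 24))), 47969) = Add(Mul(Pow(526, Rational(1, 2)), Mul(-5, 20)), 47969) = Add(Mul(Pow(526, Rational(1, 2)), -100), 47969) = Add(Mul(-100, Pow(526, Rational(1, 2))), 47969) = Add(47969, Mul(-100, Pow(526, Rational(1, 2))))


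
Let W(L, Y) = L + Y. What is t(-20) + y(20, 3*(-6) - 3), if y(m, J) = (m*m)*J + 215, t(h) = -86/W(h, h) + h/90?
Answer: -1472953/180 ≈ -8183.1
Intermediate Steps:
t(h) = -43/h + h/90 (t(h) = -86/(h + h) + h/90 = -86*1/(2*h) + h*(1/90) = -43/h + h/90)
y(m, J) = 215 + J*m² (y(m, J) = m²*J + 215 = J*m² + 215 = 215 + J*m²)
t(-20) + y(20, 3*(-6) - 3) = (-43/(-20) + (1/90)*(-20)) + (215 + (3*(-6) - 3)*20²) = (-43*(-1/20) - 2/9) + (215 + (-18 - 3)*400) = (43/20 - 2/9) + (215 - 21*400) = 347/180 + (215 - 8400) = 347/180 - 8185 = -1472953/180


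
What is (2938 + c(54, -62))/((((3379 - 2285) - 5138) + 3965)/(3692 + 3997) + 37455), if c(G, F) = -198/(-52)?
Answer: 588108543/7487776816 ≈ 0.078542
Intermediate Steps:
c(G, F) = 99/26 (c(G, F) = -198*(-1/52) = 99/26)
(2938 + c(54, -62))/((((3379 - 2285) - 5138) + 3965)/(3692 + 3997) + 37455) = (2938 + 99/26)/((((3379 - 2285) - 5138) + 3965)/(3692 + 3997) + 37455) = 76487/(26*(((1094 - 5138) + 3965)/7689 + 37455)) = 76487/(26*((-4044 + 3965)*(1/7689) + 37455)) = 76487/(26*(-79*1/7689 + 37455)) = 76487/(26*(-79/7689 + 37455)) = 76487/(26*(287991416/7689)) = (76487/26)*(7689/287991416) = 588108543/7487776816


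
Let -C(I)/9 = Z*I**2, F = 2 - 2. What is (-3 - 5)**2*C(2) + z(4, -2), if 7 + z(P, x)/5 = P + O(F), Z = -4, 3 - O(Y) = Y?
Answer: 9216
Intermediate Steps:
F = 0
O(Y) = 3 - Y
C(I) = 36*I**2 (C(I) = -(-36)*I**2 = 36*I**2)
z(P, x) = -20 + 5*P (z(P, x) = -35 + 5*(P + (3 - 1*0)) = -35 + 5*(P + (3 + 0)) = -35 + 5*(P + 3) = -35 + 5*(3 + P) = -35 + (15 + 5*P) = -20 + 5*P)
(-3 - 5)**2*C(2) + z(4, -2) = (-3 - 5)**2*(36*2**2) + (-20 + 5*4) = (-8)**2*(36*4) + (-20 + 20) = 64*144 + 0 = 9216 + 0 = 9216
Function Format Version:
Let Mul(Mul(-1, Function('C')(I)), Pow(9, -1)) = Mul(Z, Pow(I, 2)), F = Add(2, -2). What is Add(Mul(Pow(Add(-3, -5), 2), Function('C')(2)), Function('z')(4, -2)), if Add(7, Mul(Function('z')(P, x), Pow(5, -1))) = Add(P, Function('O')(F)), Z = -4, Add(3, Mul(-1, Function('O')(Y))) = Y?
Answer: 9216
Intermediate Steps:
F = 0
Function('O')(Y) = Add(3, Mul(-1, Y))
Function('C')(I) = Mul(36, Pow(I, 2)) (Function('C')(I) = Mul(-9, Mul(-4, Pow(I, 2))) = Mul(36, Pow(I, 2)))
Function('z')(P, x) = Add(-20, Mul(5, P)) (Function('z')(P, x) = Add(-35, Mul(5, Add(P, Add(3, Mul(-1, 0))))) = Add(-35, Mul(5, Add(P, Add(3, 0)))) = Add(-35, Mul(5, Add(P, 3))) = Add(-35, Mul(5, Add(3, P))) = Add(-35, Add(15, Mul(5, P))) = Add(-20, Mul(5, P)))
Add(Mul(Pow(Add(-3, -5), 2), Function('C')(2)), Function('z')(4, -2)) = Add(Mul(Pow(Add(-3, -5), 2), Mul(36, Pow(2, 2))), Add(-20, Mul(5, 4))) = Add(Mul(Pow(-8, 2), Mul(36, 4)), Add(-20, 20)) = Add(Mul(64, 144), 0) = Add(9216, 0) = 9216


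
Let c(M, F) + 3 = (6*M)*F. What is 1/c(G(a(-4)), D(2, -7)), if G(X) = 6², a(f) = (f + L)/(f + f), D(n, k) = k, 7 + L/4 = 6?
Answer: -1/1515 ≈ -0.00066007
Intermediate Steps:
L = -4 (L = -28 + 4*6 = -28 + 24 = -4)
a(f) = (-4 + f)/(2*f) (a(f) = (f - 4)/(f + f) = (-4 + f)/((2*f)) = (-4 + f)*(1/(2*f)) = (-4 + f)/(2*f))
G(X) = 36
c(M, F) = -3 + 6*F*M (c(M, F) = -3 + (6*M)*F = -3 + 6*F*M)
1/c(G(a(-4)), D(2, -7)) = 1/(-3 + 6*(-7)*36) = 1/(-3 - 1512) = 1/(-1515) = -1/1515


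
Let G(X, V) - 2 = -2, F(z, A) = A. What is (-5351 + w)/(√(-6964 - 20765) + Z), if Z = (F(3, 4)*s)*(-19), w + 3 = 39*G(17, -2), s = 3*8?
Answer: 3255232/1118235 + 5354*I*√3081/1118235 ≈ 2.911 + 0.26576*I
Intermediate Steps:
s = 24
G(X, V) = 0 (G(X, V) = 2 - 2 = 0)
w = -3 (w = -3 + 39*0 = -3 + 0 = -3)
Z = -1824 (Z = (4*24)*(-19) = 96*(-19) = -1824)
(-5351 + w)/(√(-6964 - 20765) + Z) = (-5351 - 3)/(√(-6964 - 20765) - 1824) = -5354/(√(-27729) - 1824) = -5354/(3*I*√3081 - 1824) = -5354/(-1824 + 3*I*√3081)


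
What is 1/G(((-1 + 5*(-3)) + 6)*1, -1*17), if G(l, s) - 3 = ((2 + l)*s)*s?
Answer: -1/2309 ≈ -0.00043309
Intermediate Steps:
G(l, s) = 3 + s²*(2 + l) (G(l, s) = 3 + ((2 + l)*s)*s = 3 + (s*(2 + l))*s = 3 + s²*(2 + l))
1/G(((-1 + 5*(-3)) + 6)*1, -1*17) = 1/(3 + 2*(-1*17)² + (((-1 + 5*(-3)) + 6)*1)*(-1*17)²) = 1/(3 + 2*(-17)² + (((-1 - 15) + 6)*1)*(-17)²) = 1/(3 + 2*289 + ((-16 + 6)*1)*289) = 1/(3 + 578 - 10*1*289) = 1/(3 + 578 - 10*289) = 1/(3 + 578 - 2890) = 1/(-2309) = -1/2309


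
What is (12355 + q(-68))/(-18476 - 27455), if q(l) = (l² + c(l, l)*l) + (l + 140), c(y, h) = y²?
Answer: 297381/45931 ≈ 6.4745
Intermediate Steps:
q(l) = 140 + l + l² + l³ (q(l) = (l² + l²*l) + (l + 140) = (l² + l³) + (140 + l) = 140 + l + l² + l³)
(12355 + q(-68))/(-18476 - 27455) = (12355 + (140 - 68 + (-68)² + (-68)³))/(-18476 - 27455) = (12355 + (140 - 68 + 4624 - 314432))/(-45931) = (12355 - 309736)*(-1/45931) = -297381*(-1/45931) = 297381/45931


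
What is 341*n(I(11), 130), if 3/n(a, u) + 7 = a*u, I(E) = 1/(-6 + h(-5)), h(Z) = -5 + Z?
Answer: -744/11 ≈ -67.636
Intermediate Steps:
I(E) = -1/16 (I(E) = 1/(-6 + (-5 - 5)) = 1/(-6 - 10) = 1/(-16) = -1/16)
n(a, u) = 3/(-7 + a*u)
341*n(I(11), 130) = 341*(3/(-7 - 1/16*130)) = 341*(3/(-7 - 65/8)) = 341*(3/(-121/8)) = 341*(3*(-8/121)) = 341*(-24/121) = -744/11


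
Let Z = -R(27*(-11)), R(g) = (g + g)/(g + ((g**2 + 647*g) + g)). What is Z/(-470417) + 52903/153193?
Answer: 4380018970169/12683368100656 ≈ 0.34534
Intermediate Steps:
R(g) = 2*g/(g**2 + 649*g) (R(g) = (2*g)/(g + (g**2 + 648*g)) = (2*g)/(g**2 + 649*g) = 2*g/(g**2 + 649*g))
Z = -1/176 (Z = -2/(649 + 27*(-11)) = -2/(649 - 297) = -2/352 = -1*1/176 = -1/176 ≈ -0.0056818)
Z/(-470417) + 52903/153193 = -1/176/(-470417) + 52903/153193 = -1/176*(-1/470417) + 52903*(1/153193) = 1/82793392 + 52903/153193 = 4380018970169/12683368100656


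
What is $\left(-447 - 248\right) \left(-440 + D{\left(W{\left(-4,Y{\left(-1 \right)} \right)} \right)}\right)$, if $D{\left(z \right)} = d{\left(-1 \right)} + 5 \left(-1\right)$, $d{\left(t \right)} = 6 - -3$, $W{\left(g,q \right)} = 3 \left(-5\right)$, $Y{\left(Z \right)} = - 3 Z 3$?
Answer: $303020$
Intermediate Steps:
$Y{\left(Z \right)} = - 9 Z$
$W{\left(g,q \right)} = -15$
$d{\left(t \right)} = 9$ ($d{\left(t \right)} = 6 + 3 = 9$)
$D{\left(z \right)} = 4$ ($D{\left(z \right)} = 9 + 5 \left(-1\right) = 9 - 5 = 4$)
$\left(-447 - 248\right) \left(-440 + D{\left(W{\left(-4,Y{\left(-1 \right)} \right)} \right)}\right) = \left(-447 - 248\right) \left(-440 + 4\right) = \left(-695\right) \left(-436\right) = 303020$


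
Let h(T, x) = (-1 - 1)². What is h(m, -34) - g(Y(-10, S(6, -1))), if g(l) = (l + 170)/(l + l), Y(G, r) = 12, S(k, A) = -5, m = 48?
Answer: -43/12 ≈ -3.5833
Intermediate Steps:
h(T, x) = 4 (h(T, x) = (-2)² = 4)
g(l) = (170 + l)/(2*l) (g(l) = (170 + l)/((2*l)) = (170 + l)*(1/(2*l)) = (170 + l)/(2*l))
h(m, -34) - g(Y(-10, S(6, -1))) = 4 - (170 + 12)/(2*12) = 4 - 182/(2*12) = 4 - 1*91/12 = 4 - 91/12 = -43/12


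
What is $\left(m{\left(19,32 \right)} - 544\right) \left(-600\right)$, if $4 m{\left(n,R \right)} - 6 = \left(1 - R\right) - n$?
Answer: $333000$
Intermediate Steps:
$m{\left(n,R \right)} = \frac{7}{4} - \frac{R}{4} - \frac{n}{4}$ ($m{\left(n,R \right)} = \frac{3}{2} + \frac{\left(1 - R\right) - n}{4} = \frac{3}{2} + \frac{1 - R - n}{4} = \frac{3}{2} - \left(- \frac{1}{4} + \frac{R}{4} + \frac{n}{4}\right) = \frac{7}{4} - \frac{R}{4} - \frac{n}{4}$)
$\left(m{\left(19,32 \right)} - 544\right) \left(-600\right) = \left(\left(\frac{7}{4} - 8 - \frac{19}{4}\right) - 544\right) \left(-600\right) = \left(-11 - 544\right) \left(-600\right) = \left(-555\right) \left(-600\right) = 333000$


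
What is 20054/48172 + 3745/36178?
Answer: 113239719/217845827 ≈ 0.51982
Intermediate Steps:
20054/48172 + 3745/36178 = 20054*(1/48172) + 3745*(1/36178) = 10027/24086 + 3745/36178 = 113239719/217845827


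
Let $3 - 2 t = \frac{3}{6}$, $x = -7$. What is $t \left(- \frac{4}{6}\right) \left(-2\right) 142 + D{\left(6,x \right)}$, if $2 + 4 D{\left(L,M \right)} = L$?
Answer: $\frac{713}{3} \approx 237.67$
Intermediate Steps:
$t = \frac{5}{4}$ ($t = \frac{3}{2} - \frac{3 \cdot \frac{1}{6}}{2} = \frac{3}{2} - \frac{1}{4} = \frac{5}{4} \approx 1.25$)
$D{\left(L,M \right)} = - \frac{1}{2} + \frac{L}{4}$
$t \left(- \frac{4}{6}\right) \left(-2\right) 142 + D{\left(6,x \right)} = \frac{5 \left(- \frac{4}{6}\right)}{4} \left(-2\right) 142 + \left(- \frac{1}{2} + \frac{1}{4} \cdot 6\right) = \frac{5 \left(\left(-4\right) \frac{1}{6}\right)}{4} \left(-2\right) 142 + \left(- \frac{1}{2} + \frac{3}{2}\right) = \frac{5}{4} \left(- \frac{2}{3}\right) \left(-2\right) 142 + 1 = \left(- \frac{5}{6}\right) \left(-2\right) 142 + 1 = \frac{5}{3} \cdot 142 + 1 = \frac{710}{3} + 1 = \frac{713}{3}$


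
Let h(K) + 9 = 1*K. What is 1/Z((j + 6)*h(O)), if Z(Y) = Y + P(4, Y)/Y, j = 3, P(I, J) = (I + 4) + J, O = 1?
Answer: -9/640 ≈ -0.014062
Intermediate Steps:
P(I, J) = 4 + I + J (P(I, J) = (4 + I) + J = 4 + I + J)
h(K) = -9 + K (h(K) = -9 + 1*K = -9 + K)
Z(Y) = Y + (8 + Y)/Y (Z(Y) = Y + (4 + 4 + Y)/Y = Y + (8 + Y)/Y)
1/Z((j + 6)*h(O)) = 1/(1 + (3 + 6)*(-9 + 1) + 8/(((3 + 6)*(-9 + 1)))) = 1/(1 + 9*(-8) + 8/((9*(-8)))) = 1/(1 - 72 + 8/(-72)) = 1/(1 - 72 + 8*(-1/72)) = 1/(1 - 72 - ⅑) = 1/(-640/9) = -9/640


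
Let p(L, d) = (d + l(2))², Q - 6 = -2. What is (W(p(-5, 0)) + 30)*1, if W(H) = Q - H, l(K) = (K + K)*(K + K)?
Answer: -222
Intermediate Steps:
Q = 4 (Q = 6 - 2 = 4)
l(K) = 4*K² (l(K) = (2*K)*(2*K) = 4*K²)
p(L, d) = (16 + d)² (p(L, d) = (d + 4*2²)² = (d + 4*4)² = (d + 16)² = (16 + d)²)
W(H) = 4 - H
(W(p(-5, 0)) + 30)*1 = ((4 - (16 + 0)²) + 30)*1 = ((4 - 1*16²) + 30)*1 = ((4 - 1*256) + 30)*1 = ((4 - 256) + 30)*1 = (-252 + 30)*1 = -222*1 = -222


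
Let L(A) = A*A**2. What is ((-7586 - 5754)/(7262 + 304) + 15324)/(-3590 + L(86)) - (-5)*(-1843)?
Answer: -11023962498374/1196309439 ≈ -9215.0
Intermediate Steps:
L(A) = A**3
((-7586 - 5754)/(7262 + 304) + 15324)/(-3590 + L(86)) - (-5)*(-1843) = ((-7586 - 5754)/(7262 + 304) + 15324)/(-3590 + 86**3) - (-5)*(-1843) = (-13340/7566 + 15324)/(-3590 + 636056) - 1*9215 = (-13340*1/7566 + 15324)/632466 - 9215 = (-6670/3783 + 15324)*(1/632466) - 9215 = (57964022/3783)*(1/632466) - 9215 = 28982011/1196309439 - 9215 = -11023962498374/1196309439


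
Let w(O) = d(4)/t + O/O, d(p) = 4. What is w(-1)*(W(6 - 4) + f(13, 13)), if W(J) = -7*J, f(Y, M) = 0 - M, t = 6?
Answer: -45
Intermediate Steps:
f(Y, M) = -M
w(O) = 5/3 (w(O) = 4/6 + O/O = 4*(⅙) + 1 = ⅔ + 1 = 5/3)
w(-1)*(W(6 - 4) + f(13, 13)) = 5*(-7*(6 - 4) - 1*13)/3 = 5*(-7*2 - 13)/3 = 5*(-14 - 13)/3 = (5/3)*(-27) = -45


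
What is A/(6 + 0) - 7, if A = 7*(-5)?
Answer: -77/6 ≈ -12.833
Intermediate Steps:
A = -35
A/(6 + 0) - 7 = -35/(6 + 0) - 7 = -35/6 - 7 = -77/6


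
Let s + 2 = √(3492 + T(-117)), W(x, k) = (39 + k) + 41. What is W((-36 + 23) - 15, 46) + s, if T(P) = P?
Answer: 124 + 15*√15 ≈ 182.09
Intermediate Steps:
W(x, k) = 80 + k
s = -2 + 15*√15 (s = -2 + √(3492 - 117) = -2 + √3375 = -2 + 15*√15 ≈ 56.095)
W((-36 + 23) - 15, 46) + s = (80 + 46) + (-2 + 15*√15) = 126 + (-2 + 15*√15) = 124 + 15*√15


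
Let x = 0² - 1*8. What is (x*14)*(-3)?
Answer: 336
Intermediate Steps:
x = -8 (x = 0 - 8 = -8)
(x*14)*(-3) = -8*14*(-3) = -112*(-3) = 336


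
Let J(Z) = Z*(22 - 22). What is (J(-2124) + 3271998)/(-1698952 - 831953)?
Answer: -1090666/843635 ≈ -1.2928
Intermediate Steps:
J(Z) = 0 (J(Z) = Z*0 = 0)
(J(-2124) + 3271998)/(-1698952 - 831953) = (0 + 3271998)/(-1698952 - 831953) = 3271998/(-2530905) = 3271998*(-1/2530905) = -1090666/843635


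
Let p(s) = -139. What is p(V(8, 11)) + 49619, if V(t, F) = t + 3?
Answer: 49480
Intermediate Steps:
V(t, F) = 3 + t
p(V(8, 11)) + 49619 = -139 + 49619 = 49480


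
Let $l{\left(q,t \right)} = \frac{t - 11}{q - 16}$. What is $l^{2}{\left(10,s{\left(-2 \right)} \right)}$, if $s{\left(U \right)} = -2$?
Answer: $\frac{169}{36} \approx 4.6944$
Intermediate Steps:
$l{\left(q,t \right)} = \frac{-11 + t}{-16 + q}$
$l^{2}{\left(10,s{\left(-2 \right)} \right)} = \left(\frac{-11 - 2}{-16 + 10}\right)^{2} = \left(\frac{1}{-6} \left(-13\right)\right)^{2} = \left(\left(- \frac{1}{6}\right) \left(-13\right)\right)^{2} = \left(\frac{13}{6}\right)^{2} = \frac{169}{36}$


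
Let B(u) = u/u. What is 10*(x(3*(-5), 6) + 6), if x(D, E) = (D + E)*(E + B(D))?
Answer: -570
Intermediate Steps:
B(u) = 1
x(D, E) = (1 + E)*(D + E) (x(D, E) = (D + E)*(E + 1) = (D + E)*(1 + E) = (1 + E)*(D + E))
10*(x(3*(-5), 6) + 6) = 10*((3*(-5) + 6 + 6² + (3*(-5))*6) + 6) = 10*((-15 + 6 + 36 - 15*6) + 6) = 10*((-15 + 6 + 36 - 90) + 6) = 10*(-63 + 6) = 10*(-57) = -570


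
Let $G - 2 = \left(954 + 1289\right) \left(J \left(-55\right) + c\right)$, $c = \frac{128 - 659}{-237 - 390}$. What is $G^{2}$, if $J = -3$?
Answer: $\frac{6044640169376656}{43681} \approx 1.3838 \cdot 10^{11}$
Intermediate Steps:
$c = \frac{177}{209}$ ($c = - \frac{531}{-627} = \left(-531\right) \left(- \frac{1}{627}\right) = \frac{177}{209} \approx 0.84689$)
$G = \frac{77747284}{209}$ ($G = 2 + \left(954 + 1289\right) \left(\left(-3\right) \left(-55\right) + \frac{177}{209}\right) = 2 + 2243 \left(165 + \frac{177}{209}\right) = 2 + 2243 \cdot \frac{34662}{209} = 2 + \frac{77746866}{209} = \frac{77747284}{209} \approx 3.72 \cdot 10^{5}$)
$G^{2} = \left(\frac{77747284}{209}\right)^{2} = \frac{6044640169376656}{43681}$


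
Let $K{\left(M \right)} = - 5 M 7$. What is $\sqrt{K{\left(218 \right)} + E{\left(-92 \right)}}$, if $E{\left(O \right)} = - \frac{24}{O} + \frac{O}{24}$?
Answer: $\frac{i \sqrt{145373754}}{138} \approx 87.37 i$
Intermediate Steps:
$E{\left(O \right)} = - \frac{24}{O} + \frac{O}{24}$ ($E{\left(O \right)} = - \frac{24}{O} + O \frac{1}{24} = - \frac{24}{O} + \frac{O}{24}$)
$K{\left(M \right)} = - 35 M$
$\sqrt{K{\left(218 \right)} + E{\left(-92 \right)}} = \sqrt{\left(-35\right) 218 + \left(- \frac{24}{-92} + \frac{1}{24} \left(-92\right)\right)} = \sqrt{-7630 - \frac{493}{138}} = \sqrt{- \frac{1053433}{138}} = \frac{i \sqrt{145373754}}{138}$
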